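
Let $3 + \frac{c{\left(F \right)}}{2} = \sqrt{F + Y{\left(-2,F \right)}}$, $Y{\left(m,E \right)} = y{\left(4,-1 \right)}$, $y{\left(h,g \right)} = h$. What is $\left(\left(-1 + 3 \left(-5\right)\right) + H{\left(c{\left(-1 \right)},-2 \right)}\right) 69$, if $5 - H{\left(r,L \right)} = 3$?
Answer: $-966$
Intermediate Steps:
$Y{\left(m,E \right)} = 4$
$c{\left(F \right)} = -6 + 2 \sqrt{4 + F}$ ($c{\left(F \right)} = -6 + 2 \sqrt{F + 4} = -6 + 2 \sqrt{4 + F}$)
$H{\left(r,L \right)} = 2$ ($H{\left(r,L \right)} = 5 - 3 = 2$)
$\left(\left(-1 + 3 \left(-5\right)\right) + H{\left(c{\left(-1 \right)},-2 \right)}\right) 69 = \left(\left(-1 + 3 \left(-5\right)\right) + 2\right) 69 = \left(\left(-1 - 15\right) + 2\right) 69 = \left(-16 + 2\right) 69 = \left(-14\right) 69 = -966$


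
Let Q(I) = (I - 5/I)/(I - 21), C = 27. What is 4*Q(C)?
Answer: 1448/81 ≈ 17.877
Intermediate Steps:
Q(I) = (I - 5/I)/(-21 + I)
4*Q(C) = 4*((-5 + 27**2)/(27*(-21 + 27))) = 4*((1/27)*(-5 + 729)/6) = 4*((1/27)*(1/6)*724) = 4*(362/81) = 1448/81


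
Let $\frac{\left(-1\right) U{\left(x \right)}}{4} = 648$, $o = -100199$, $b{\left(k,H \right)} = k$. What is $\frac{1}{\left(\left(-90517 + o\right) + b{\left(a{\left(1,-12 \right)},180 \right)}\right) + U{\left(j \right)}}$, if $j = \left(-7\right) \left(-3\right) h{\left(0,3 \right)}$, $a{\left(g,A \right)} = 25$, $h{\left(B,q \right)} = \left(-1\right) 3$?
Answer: $- \frac{1}{193283} \approx -5.1738 \cdot 10^{-6}$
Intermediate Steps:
$h{\left(B,q \right)} = -3$
$j = -63$ ($j = \left(-7\right) \left(-3\right) \left(-3\right) = 21 \left(-3\right) = -63$)
$U{\left(x \right)} = -2592$ ($U{\left(x \right)} = \left(-4\right) 648 = -2592$)
$\frac{1}{\left(\left(-90517 + o\right) + b{\left(a{\left(1,-12 \right)},180 \right)}\right) + U{\left(j \right)}} = \frac{1}{\left(\left(-90517 - 100199\right) + 25\right) - 2592} = \frac{1}{\left(-190716 + 25\right) - 2592} = \frac{1}{-190691 - 2592} = \frac{1}{-193283} = - \frac{1}{193283}$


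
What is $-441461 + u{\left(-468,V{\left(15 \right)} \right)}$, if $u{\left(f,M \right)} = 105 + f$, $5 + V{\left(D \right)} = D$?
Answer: $-441824$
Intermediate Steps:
$V{\left(D \right)} = -5 + D$
$-441461 + u{\left(-468,V{\left(15 \right)} \right)} = -441461 + \left(105 - 468\right) = -441461 - 363 = -441824$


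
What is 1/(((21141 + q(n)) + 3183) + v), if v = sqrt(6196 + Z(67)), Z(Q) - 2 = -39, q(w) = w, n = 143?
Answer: 24467/598627930 - sqrt(6159)/598627930 ≈ 4.0741e-5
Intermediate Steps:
Z(Q) = -37 (Z(Q) = 2 - 39 = -37)
v = sqrt(6159) (v = sqrt(6196 - 37) = sqrt(6159) ≈ 78.479)
1/(((21141 + q(n)) + 3183) + v) = 1/(((21141 + 143) + 3183) + sqrt(6159)) = 1/((21284 + 3183) + sqrt(6159)) = 1/(24467 + sqrt(6159))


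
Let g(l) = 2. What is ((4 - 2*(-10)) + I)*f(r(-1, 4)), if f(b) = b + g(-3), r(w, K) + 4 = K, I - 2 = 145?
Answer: 342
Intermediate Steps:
I = 147 (I = 2 + 145 = 147)
r(w, K) = -4 + K
f(b) = 2 + b (f(b) = b + 2 = 2 + b)
((4 - 2*(-10)) + I)*f(r(-1, 4)) = ((4 - 2*(-10)) + 147)*(2 + (-4 + 4)) = ((4 + 20) + 147)*(2 + 0) = (24 + 147)*2 = 171*2 = 342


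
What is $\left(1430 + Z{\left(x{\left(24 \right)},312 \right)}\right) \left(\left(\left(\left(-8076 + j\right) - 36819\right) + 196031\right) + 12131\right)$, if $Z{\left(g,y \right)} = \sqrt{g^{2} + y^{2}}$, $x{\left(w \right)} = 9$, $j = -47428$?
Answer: $165649770 + 1737585 \sqrt{433} \approx 2.0181 \cdot 10^{8}$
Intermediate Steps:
$\left(1430 + Z{\left(x{\left(24 \right)},312 \right)}\right) \left(\left(\left(\left(-8076 + j\right) - 36819\right) + 196031\right) + 12131\right) = \left(1430 + \sqrt{9^{2} + 312^{2}}\right) \left(\left(\left(\left(-8076 - 47428\right) - 36819\right) + 196031\right) + 12131\right) = \left(1430 + \sqrt{81 + 97344}\right) \left(\left(\left(-55504 - 36819\right) + 196031\right) + 12131\right) = \left(1430 + \sqrt{97425}\right) \left(\left(-92323 + 196031\right) + 12131\right) = \left(1430 + 15 \sqrt{433}\right) \left(103708 + 12131\right) = \left(1430 + 15 \sqrt{433}\right) 115839 = 165649770 + 1737585 \sqrt{433}$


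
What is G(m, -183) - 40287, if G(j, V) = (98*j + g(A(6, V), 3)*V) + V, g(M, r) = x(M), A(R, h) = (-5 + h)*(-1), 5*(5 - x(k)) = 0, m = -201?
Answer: -61083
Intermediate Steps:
x(k) = 5 (x(k) = 5 - 1/5*0 = 5 + 0 = 5)
A(R, h) = 5 - h
g(M, r) = 5
G(j, V) = 6*V + 98*j (G(j, V) = (98*j + 5*V) + V = (5*V + 98*j) + V = 6*V + 98*j)
G(m, -183) - 40287 = (6*(-183) + 98*(-201)) - 40287 = (-1098 - 19698) - 40287 = -20796 - 40287 = -61083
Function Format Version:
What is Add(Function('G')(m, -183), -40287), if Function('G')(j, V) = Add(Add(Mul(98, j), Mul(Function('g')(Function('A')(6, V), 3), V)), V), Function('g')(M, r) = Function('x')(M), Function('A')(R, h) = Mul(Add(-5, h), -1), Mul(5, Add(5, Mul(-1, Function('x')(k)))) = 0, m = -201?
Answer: -61083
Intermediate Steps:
Function('x')(k) = 5 (Function('x')(k) = Add(5, Mul(Rational(-1, 5), 0)) = Add(5, 0) = 5)
Function('A')(R, h) = Add(5, Mul(-1, h))
Function('g')(M, r) = 5
Function('G')(j, V) = Add(Mul(6, V), Mul(98, j)) (Function('G')(j, V) = Add(Add(Mul(98, j), Mul(5, V)), V) = Add(Add(Mul(5, V), Mul(98, j)), V) = Add(Mul(6, V), Mul(98, j)))
Add(Function('G')(m, -183), -40287) = Add(Add(Mul(6, -183), Mul(98, -201)), -40287) = Add(Add(-1098, -19698), -40287) = Add(-20796, -40287) = -61083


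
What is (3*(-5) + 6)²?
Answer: 81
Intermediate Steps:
(3*(-5) + 6)² = (-15 + 6)² = (-9)² = 81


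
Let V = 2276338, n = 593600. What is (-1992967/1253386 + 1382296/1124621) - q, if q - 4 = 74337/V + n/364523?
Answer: -1760904018213662604057514/292410336851374308566611 ≈ -6.0220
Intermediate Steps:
q = 4697442010147/829777556774 (q = 4 + (74337/2276338 + 593600/364523) = 4 + 1378331783051/829777556774 = 4697442010147/829777556774 ≈ 5.6611)
(-1992967/1253386 + 1382296/1124621) - q = (-1992967/1253386 + 1382296/1124621) - 1*4697442010147/829777556774 = (-1992967*1/1253386 + 1382296*(1/1124621)) - 4697442010147/829777556774 = (-1992967/1253386 + 1382296/1124621) - 4697442010147/829777556774 = -508782086251/1409584216706 - 4697442010147/829777556774 = -1760904018213662604057514/292410336851374308566611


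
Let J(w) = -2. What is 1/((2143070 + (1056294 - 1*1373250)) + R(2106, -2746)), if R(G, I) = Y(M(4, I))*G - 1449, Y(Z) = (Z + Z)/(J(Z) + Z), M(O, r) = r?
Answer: 229/418812131 ≈ 5.4678e-7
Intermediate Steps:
Y(Z) = 2*Z/(-2 + Z) (Y(Z) = (Z + Z)/(-2 + Z) = (2*Z)/(-2 + Z) = 2*Z/(-2 + Z))
R(G, I) = -1449 + 2*G*I/(-2 + I) (R(G, I) = (2*I/(-2 + I))*G - 1449 = 2*G*I/(-2 + I) - 1449 = -1449 + 2*G*I/(-2 + I))
1/((2143070 + (1056294 - 1*1373250)) + R(2106, -2746)) = 1/((2143070 + (1056294 - 1*1373250)) + (2898 - 1449*(-2746) + 2*2106*(-2746))/(-2 - 2746)) = 1/((2143070 + (1056294 - 1373250)) + (2898 + 3978954 - 11566152)/(-2748)) = 1/((2143070 - 316956) - 1/2748*(-7584300)) = 1/(1826114 + 632025/229) = 1/(418812131/229) = 229/418812131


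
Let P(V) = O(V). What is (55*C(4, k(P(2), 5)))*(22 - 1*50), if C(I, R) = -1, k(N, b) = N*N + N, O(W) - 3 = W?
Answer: 1540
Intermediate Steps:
O(W) = 3 + W
P(V) = 3 + V
k(N, b) = N + N² (k(N, b) = N² + N = N + N²)
(55*C(4, k(P(2), 5)))*(22 - 1*50) = (55*(-1))*(22 - 1*50) = -55*(22 - 50) = -55*(-28) = 1540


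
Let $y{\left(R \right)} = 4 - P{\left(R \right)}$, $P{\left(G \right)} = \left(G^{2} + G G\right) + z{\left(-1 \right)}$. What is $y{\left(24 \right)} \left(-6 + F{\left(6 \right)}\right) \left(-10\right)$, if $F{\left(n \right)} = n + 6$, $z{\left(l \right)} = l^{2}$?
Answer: $68940$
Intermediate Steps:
$F{\left(n \right)} = 6 + n$
$P{\left(G \right)} = 1 + 2 G^{2}$ ($P{\left(G \right)} = \left(G^{2} + G G\right) + \left(-1\right)^{2} = \left(G^{2} + G^{2}\right) + 1 = 2 G^{2} + 1 = 1 + 2 G^{2}$)
$y{\left(R \right)} = 3 - 2 R^{2}$ ($y{\left(R \right)} = 4 - \left(1 + 2 R^{2}\right) = 3 - 2 R^{2}$)
$y{\left(24 \right)} \left(-6 + F{\left(6 \right)}\right) \left(-10\right) = \left(3 - 2 \cdot 24^{2}\right) \left(-6 + \left(6 + 6\right)\right) \left(-10\right) = \left(3 - 1152\right) \left(-6 + 12\right) \left(-10\right) = \left(3 - 1152\right) 6 \left(-10\right) = \left(-1149\right) \left(-60\right) = 68940$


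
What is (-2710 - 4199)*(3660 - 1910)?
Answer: -12090750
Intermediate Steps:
(-2710 - 4199)*(3660 - 1910) = -6909*1750 = -12090750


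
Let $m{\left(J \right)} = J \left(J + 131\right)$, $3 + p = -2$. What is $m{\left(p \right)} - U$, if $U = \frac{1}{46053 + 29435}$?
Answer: $- \frac{47557441}{75488} \approx -630.0$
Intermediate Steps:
$p = -5$ ($p = -3 - 2 = -5$)
$m{\left(J \right)} = J \left(131 + J\right)$
$U = \frac{1}{75488} \approx 1.3247 \cdot 10^{-5}$
$m{\left(p \right)} - U = - 5 \left(131 - 5\right) - \frac{1}{75488} = \left(-5\right) 126 - \frac{1}{75488} = -630 - \frac{1}{75488} = - \frac{47557441}{75488}$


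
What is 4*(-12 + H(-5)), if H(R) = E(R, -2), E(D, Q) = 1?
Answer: -44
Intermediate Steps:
H(R) = 1
4*(-12 + H(-5)) = 4*(-12 + 1) = 4*(-11) = -44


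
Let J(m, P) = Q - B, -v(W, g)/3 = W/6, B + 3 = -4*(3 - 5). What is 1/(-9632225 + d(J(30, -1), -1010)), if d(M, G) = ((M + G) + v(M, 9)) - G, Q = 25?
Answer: -1/9632215 ≈ -1.0382e-7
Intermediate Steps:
B = 5 (B = -3 - 4*(3 - 5) = -3 - 4*(-2) = -3 + 8 = 5)
v(W, g) = -W/2 (v(W, g) = -3*W/6 = -W/2)
J(m, P) = 20 (J(m, P) = 25 - 1*5 = 25 - 5 = 20)
d(M, G) = M/2 (d(M, G) = ((M + G) - M/2) - G = ((G + M) - M/2) - G = (G + M/2) - G = M/2)
1/(-9632225 + d(J(30, -1), -1010)) = 1/(-9632225 + (1/2)*20) = 1/(-9632225 + 10) = 1/(-9632215) = -1/9632215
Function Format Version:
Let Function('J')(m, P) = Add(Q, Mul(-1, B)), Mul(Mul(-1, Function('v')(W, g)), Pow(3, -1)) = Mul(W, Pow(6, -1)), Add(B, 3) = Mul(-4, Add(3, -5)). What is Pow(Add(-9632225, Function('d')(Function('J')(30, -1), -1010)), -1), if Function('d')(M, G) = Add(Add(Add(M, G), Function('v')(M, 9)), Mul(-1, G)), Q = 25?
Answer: Rational(-1, 9632215) ≈ -1.0382e-7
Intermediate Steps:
B = 5 (B = Add(-3, Mul(-4, Add(3, -5))) = Add(-3, Mul(-4, -2)) = Add(-3, 8) = 5)
Function('v')(W, g) = Mul(Rational(-1, 2), W) (Function('v')(W, g) = Mul(-3, Mul(W, Pow(6, -1))) = Mul(-3, Mul(W, Rational(1, 6))) = Mul(-3, Mul(Rational(1, 6), W)) = Mul(Rational(-1, 2), W))
Function('J')(m, P) = 20 (Function('J')(m, P) = Add(25, Mul(-1, 5)) = Add(25, -5) = 20)
Function('d')(M, G) = Mul(Rational(1, 2), M) (Function('d')(M, G) = Add(Add(Add(M, G), Mul(Rational(-1, 2), M)), Mul(-1, G)) = Add(Add(Add(G, M), Mul(Rational(-1, 2), M)), Mul(-1, G)) = Add(Add(G, Mul(Rational(1, 2), M)), Mul(-1, G)) = Mul(Rational(1, 2), M))
Pow(Add(-9632225, Function('d')(Function('J')(30, -1), -1010)), -1) = Pow(Add(-9632225, Mul(Rational(1, 2), 20)), -1) = Pow(Add(-9632225, 10), -1) = Pow(-9632215, -1) = Rational(-1, 9632215)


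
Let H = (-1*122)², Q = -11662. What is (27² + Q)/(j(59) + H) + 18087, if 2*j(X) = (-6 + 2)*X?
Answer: 267061709/14766 ≈ 18086.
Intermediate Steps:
j(X) = -2*X (j(X) = ((-6 + 2)*X)/2 = (-4*X)/2 = -2*X)
H = 14884 (H = (-122)² = 14884)
(27² + Q)/(j(59) + H) + 18087 = (27² - 11662)/(-2*59 + 14884) + 18087 = (729 - 11662)/(-118 + 14884) + 18087 = -10933/14766 + 18087 = 267061709/14766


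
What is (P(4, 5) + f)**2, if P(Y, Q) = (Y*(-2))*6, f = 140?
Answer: 8464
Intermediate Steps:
P(Y, Q) = -12*Y (P(Y, Q) = -2*Y*6 = -12*Y)
(P(4, 5) + f)**2 = (-12*4 + 140)**2 = (-48 + 140)**2 = 92**2 = 8464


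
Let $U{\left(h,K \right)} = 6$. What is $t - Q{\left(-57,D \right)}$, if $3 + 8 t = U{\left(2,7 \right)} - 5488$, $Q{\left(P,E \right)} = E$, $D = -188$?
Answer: $- \frac{3981}{8} \approx -497.63$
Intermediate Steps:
$t = - \frac{5485}{8}$ ($t = - \frac{3}{8} + \frac{6 - 5488}{8} = - \frac{3}{8} + \frac{1}{8} \left(-5482\right) = - \frac{3}{8} - \frac{2741}{4} = - \frac{5485}{8} \approx -685.63$)
$t - Q{\left(-57,D \right)} = - \frac{5485}{8} - -188 = - \frac{5485}{8} + 188 = - \frac{3981}{8}$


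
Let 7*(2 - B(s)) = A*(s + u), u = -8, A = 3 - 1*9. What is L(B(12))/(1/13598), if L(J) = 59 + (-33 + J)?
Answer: 2991560/7 ≈ 4.2737e+5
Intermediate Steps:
A = -6 (A = 3 - 9 = -6)
B(s) = -34/7 + 6*s/7 (B(s) = 2 - (-6)*(s - 8)/7 = 2 - (-6)*(-8 + s)/7 = 2 - (48 - 6*s)/7 = 2 + (-48/7 + 6*s/7) = -34/7 + 6*s/7)
L(J) = 26 + J
L(B(12))/(1/13598) = (26 + (-34/7 + (6/7)*12))/(1/13598) = (26 + (-34/7 + 72/7))/(1/13598) = (26 + 38/7)*13598 = (220/7)*13598 = 2991560/7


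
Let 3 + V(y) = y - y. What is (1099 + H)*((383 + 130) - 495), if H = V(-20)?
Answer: 19728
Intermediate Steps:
V(y) = -3 (V(y) = -3 + (y - y) = -3 + 0 = -3)
H = -3
(1099 + H)*((383 + 130) - 495) = (1099 - 3)*((383 + 130) - 495) = 1096*(513 - 495) = 1096*18 = 19728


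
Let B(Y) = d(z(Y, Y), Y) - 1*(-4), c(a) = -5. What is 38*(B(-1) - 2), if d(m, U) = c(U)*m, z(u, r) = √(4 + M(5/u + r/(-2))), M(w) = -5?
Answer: 76 - 190*I ≈ 76.0 - 190.0*I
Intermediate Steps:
z(u, r) = I (z(u, r) = √(4 - 5) = √(-1) = I)
d(m, U) = -5*m
B(Y) = 4 - 5*I (B(Y) = -5*I - 1*(-4) = -5*I + 4 = 4 - 5*I)
38*(B(-1) - 2) = 38*((4 - 5*I) - 2) = 38*(2 - 5*I) = 76 - 190*I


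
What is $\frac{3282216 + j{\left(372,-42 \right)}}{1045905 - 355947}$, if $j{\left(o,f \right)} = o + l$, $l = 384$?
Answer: $\frac{547162}{114993} \approx 4.7582$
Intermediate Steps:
$j{\left(o,f \right)} = 384 + o$ ($j{\left(o,f \right)} = o + 384 = 384 + o$)
$\frac{3282216 + j{\left(372,-42 \right)}}{1045905 - 355947} = \frac{3282216 + \left(384 + 372\right)}{1045905 - 355947} = \frac{3282216 + 756}{689958} = 3282972 \cdot \frac{1}{689958} = \frac{547162}{114993}$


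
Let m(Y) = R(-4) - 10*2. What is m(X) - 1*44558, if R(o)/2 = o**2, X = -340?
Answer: -44546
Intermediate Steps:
R(o) = 2*o**2
m(Y) = 12 (m(Y) = 2*(-4)**2 - 10*2 = 2*16 - 20 = 32 - 20 = 12)
m(X) - 1*44558 = 12 - 1*44558 = 12 - 44558 = -44546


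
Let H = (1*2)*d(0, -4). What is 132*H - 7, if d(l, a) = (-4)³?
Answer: -16903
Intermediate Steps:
d(l, a) = -64
H = -128 (H = (1*2)*(-64) = 2*(-64) = -128)
132*H - 7 = 132*(-128) - 7 = -16896 - 7 = -16903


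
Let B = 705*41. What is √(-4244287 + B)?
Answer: I*√4215382 ≈ 2053.1*I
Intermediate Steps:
B = 28905
√(-4244287 + B) = √(-4244287 + 28905) = √(-4215382) = I*√4215382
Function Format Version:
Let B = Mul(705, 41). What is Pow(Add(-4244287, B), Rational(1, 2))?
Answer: Mul(I, Pow(4215382, Rational(1, 2))) ≈ Mul(2053.1, I)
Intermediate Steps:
B = 28905
Pow(Add(-4244287, B), Rational(1, 2)) = Pow(Add(-4244287, 28905), Rational(1, 2)) = Pow(-4215382, Rational(1, 2)) = Mul(I, Pow(4215382, Rational(1, 2)))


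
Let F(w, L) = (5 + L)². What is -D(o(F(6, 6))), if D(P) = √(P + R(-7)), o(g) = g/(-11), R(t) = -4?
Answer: -I*√15 ≈ -3.873*I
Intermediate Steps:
o(g) = -g/11 (o(g) = g*(-1/11) = -g/11)
D(P) = √(-4 + P) (D(P) = √(P - 4) = √(-4 + P))
-D(o(F(6, 6))) = -√(-4 - (5 + 6)²/11) = -√(-4 - 1/11*11²) = -√(-4 - 1/11*121) = -√(-4 - 11) = -√(-15) = -I*√15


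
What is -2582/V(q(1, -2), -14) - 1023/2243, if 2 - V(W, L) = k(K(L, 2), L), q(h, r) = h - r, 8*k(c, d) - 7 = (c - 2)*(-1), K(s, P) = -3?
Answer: -11583875/2243 ≈ -5164.5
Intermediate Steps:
k(c, d) = 9/8 - c/8 (k(c, d) = 7/8 + ((c - 2)*(-1))/8 = 7/8 + ((-2 + c)*(-1))/8 = 7/8 + (2 - c)/8 = 7/8 + (1/4 - c/8) = 9/8 - c/8)
V(W, L) = 1/2 (V(W, L) = 2 - (9/8 - 1/8*(-3)) = 2 - (9/8 + 3/8) = 2 - 1*3/2 = 2 - 3/2 = 1/2)
-2582/V(q(1, -2), -14) - 1023/2243 = -2582/1/2 - 1023/2243 = -2582*2 - 1023*1/2243 = -5164 - 1023/2243 = -11583875/2243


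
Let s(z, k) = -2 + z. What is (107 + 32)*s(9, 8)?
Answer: 973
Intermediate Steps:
(107 + 32)*s(9, 8) = (107 + 32)*(-2 + 9) = 139*7 = 973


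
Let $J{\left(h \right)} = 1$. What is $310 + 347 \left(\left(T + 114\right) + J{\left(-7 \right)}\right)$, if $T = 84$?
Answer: $69363$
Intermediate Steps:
$310 + 347 \left(\left(T + 114\right) + J{\left(-7 \right)}\right) = 310 + 347 \left(\left(84 + 114\right) + 1\right) = 310 + 347 \left(198 + 1\right) = 310 + 347 \cdot 199 = 310 + 69053 = 69363$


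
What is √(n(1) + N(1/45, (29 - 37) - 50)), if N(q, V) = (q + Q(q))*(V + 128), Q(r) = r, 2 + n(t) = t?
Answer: √19/3 ≈ 1.4530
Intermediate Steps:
n(t) = -2 + t
N(q, V) = 2*q*(128 + V) (N(q, V) = (q + q)*(V + 128) = (2*q)*(128 + V) = 2*q*(128 + V))
√(n(1) + N(1/45, (29 - 37) - 50)) = √((-2 + 1) + 2*(128 + ((29 - 37) - 50))/45) = √(-1 + 2*(1/45)*(128 + (-8 - 50))) = √(-1 + 2*(1/45)*(128 - 58)) = √(-1 + 2*(1/45)*70) = √(-1 + 28/9) = √(19/9) = √19/3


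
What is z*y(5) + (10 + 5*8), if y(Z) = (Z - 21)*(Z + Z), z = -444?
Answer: 71090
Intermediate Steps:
y(Z) = 2*Z*(-21 + Z) (y(Z) = (-21 + Z)*(2*Z) = 2*Z*(-21 + Z))
z*y(5) + (10 + 5*8) = -888*5*(-21 + 5) + (10 + 5*8) = -888*5*(-16) + (10 + 40) = -444*(-160) + 50 = 71040 + 50 = 71090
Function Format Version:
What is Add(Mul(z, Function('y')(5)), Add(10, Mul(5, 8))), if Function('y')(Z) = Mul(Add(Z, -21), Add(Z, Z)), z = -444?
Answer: 71090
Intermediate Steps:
Function('y')(Z) = Mul(2, Z, Add(-21, Z)) (Function('y')(Z) = Mul(Add(-21, Z), Mul(2, Z)) = Mul(2, Z, Add(-21, Z)))
Add(Mul(z, Function('y')(5)), Add(10, Mul(5, 8))) = Add(Mul(-444, Mul(2, 5, Add(-21, 5))), Add(10, Mul(5, 8))) = Add(Mul(-444, Mul(2, 5, -16)), Add(10, 40)) = Add(Mul(-444, -160), 50) = Add(71040, 50) = 71090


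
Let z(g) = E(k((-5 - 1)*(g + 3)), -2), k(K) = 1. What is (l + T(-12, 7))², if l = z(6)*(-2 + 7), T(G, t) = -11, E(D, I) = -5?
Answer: 1296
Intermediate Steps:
z(g) = -5
l = -25 (l = -5*(-2 + 7) = -5*5 = -25)
(l + T(-12, 7))² = (-25 - 11)² = (-36)² = 1296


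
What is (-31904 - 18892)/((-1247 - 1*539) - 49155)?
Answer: 50796/50941 ≈ 0.99715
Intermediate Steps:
(-31904 - 18892)/((-1247 - 1*539) - 49155) = -50796/((-1247 - 539) - 49155) = -50796/(-1786 - 49155) = -50796/(-50941) = -50796*(-1/50941) = 50796/50941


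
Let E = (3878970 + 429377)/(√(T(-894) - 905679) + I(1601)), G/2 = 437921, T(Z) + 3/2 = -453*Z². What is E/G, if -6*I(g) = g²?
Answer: -33129478016241/2882862807068090627 - 38775123*I*√1451838354/2882862807068090627 ≈ -1.1492e-5 - 5.1249e-7*I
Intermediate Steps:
T(Z) = -3/2 - 453*Z²
I(g) = -g²/6
G = 875842 (G = 2*437921 = 875842)
E = 4308347/(-2563201/6 + I*√1451838354/2) (E = (3878970 + 429377)/(√((-3/2 - 453*(-894)²) - 905679) - ⅙*1601²) = 4308347/(√((-3/2 - 453*799236) - 905679) - ⅙*2563201) = 4308347/(√((-3/2 - 362053908) - 905679) - 2563201/6) = 4308347/(√(-724107819/2 - 905679) - 2563201/6) = 4308347/(√(-725919177/2) - 2563201/6) = 4308347/(I*√1451838354/2 - 2563201/6) = 4308347/(-2563201/6 + I*√1451838354/2) ≈ -10.065 - 0.44886*I)
E/G = (-66258956032482/6583065911587 - 77550246*I*√1451838354/6583065911587)/875842 = (-66258956032482/6583065911587 - 77550246*I*√1451838354/6583065911587)*(1/875842) = -33129478016241/2882862807068090627 - 38775123*I*√1451838354/2882862807068090627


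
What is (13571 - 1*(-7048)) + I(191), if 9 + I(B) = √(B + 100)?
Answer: 20610 + √291 ≈ 20627.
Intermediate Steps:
I(B) = -9 + √(100 + B) (I(B) = -9 + √(B + 100) = -9 + √(100 + B))
(13571 - 1*(-7048)) + I(191) = (13571 - 1*(-7048)) + (-9 + √(100 + 191)) = (13571 + 7048) + (-9 + √291) = 20619 + (-9 + √291) = 20610 + √291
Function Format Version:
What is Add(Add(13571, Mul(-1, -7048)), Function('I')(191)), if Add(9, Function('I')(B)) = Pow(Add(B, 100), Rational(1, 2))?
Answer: Add(20610, Pow(291, Rational(1, 2))) ≈ 20627.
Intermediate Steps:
Function('I')(B) = Add(-9, Pow(Add(100, B), Rational(1, 2))) (Function('I')(B) = Add(-9, Pow(Add(B, 100), Rational(1, 2))) = Add(-9, Pow(Add(100, B), Rational(1, 2))))
Add(Add(13571, Mul(-1, -7048)), Function('I')(191)) = Add(Add(13571, Mul(-1, -7048)), Add(-9, Pow(Add(100, 191), Rational(1, 2)))) = Add(Add(13571, 7048), Add(-9, Pow(291, Rational(1, 2)))) = Add(20619, Add(-9, Pow(291, Rational(1, 2)))) = Add(20610, Pow(291, Rational(1, 2)))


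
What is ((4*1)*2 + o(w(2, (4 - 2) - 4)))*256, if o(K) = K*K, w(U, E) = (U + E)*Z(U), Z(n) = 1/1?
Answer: 2048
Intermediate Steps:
Z(n) = 1
w(U, E) = E + U (w(U, E) = (U + E)*1 = (E + U)*1 = E + U)
o(K) = K**2
((4*1)*2 + o(w(2, (4 - 2) - 4)))*256 = ((4*1)*2 + (((4 - 2) - 4) + 2)**2)*256 = (4*2 + ((2 - 4) + 2)**2)*256 = (8 + (-2 + 2)**2)*256 = (8 + 0**2)*256 = (8 + 0)*256 = 8*256 = 2048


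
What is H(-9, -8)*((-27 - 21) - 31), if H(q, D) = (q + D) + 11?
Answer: 474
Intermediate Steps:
H(q, D) = 11 + D + q (H(q, D) = (D + q) + 11 = 11 + D + q)
H(-9, -8)*((-27 - 21) - 31) = (11 - 8 - 9)*((-27 - 21) - 31) = -6*(-48 - 31) = -6*(-79) = 474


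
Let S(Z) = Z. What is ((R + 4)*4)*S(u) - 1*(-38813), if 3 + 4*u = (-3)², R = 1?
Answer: 38843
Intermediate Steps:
u = 3/2 (u = -¾ + (¼)*(-3)² = -¾ + (¼)*9 = -¾ + 9/4 = 3/2 ≈ 1.5000)
((R + 4)*4)*S(u) - 1*(-38813) = ((1 + 4)*4)*(3/2) - 1*(-38813) = (5*4)*(3/2) + 38813 = 20*(3/2) + 38813 = 30 + 38813 = 38843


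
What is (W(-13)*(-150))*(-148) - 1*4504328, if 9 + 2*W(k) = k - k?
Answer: -4604228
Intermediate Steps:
W(k) = -9/2 (W(k) = -9/2 + (k - k)/2 = -9/2 + (½)*0 = -9/2 + 0 = -9/2)
(W(-13)*(-150))*(-148) - 1*4504328 = -9/2*(-150)*(-148) - 1*4504328 = 675*(-148) - 4504328 = -99900 - 4504328 = -4604228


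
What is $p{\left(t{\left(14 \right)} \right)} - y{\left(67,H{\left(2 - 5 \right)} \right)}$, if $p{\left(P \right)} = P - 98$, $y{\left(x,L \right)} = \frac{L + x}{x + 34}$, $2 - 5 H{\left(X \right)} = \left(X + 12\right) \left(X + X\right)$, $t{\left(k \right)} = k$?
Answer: $- \frac{42811}{505} \approx -84.774$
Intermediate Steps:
$H{\left(X \right)} = \frac{2}{5} - \frac{2 X \left(12 + X\right)}{5}$ ($H{\left(X \right)} = \frac{2}{5} - \frac{\left(X + 12\right) \left(X + X\right)}{5} = \frac{2}{5} - \frac{\left(12 + X\right) 2 X}{5} = \frac{2}{5} - \frac{2 X \left(12 + X\right)}{5}$)
$y{\left(x,L \right)} = \frac{L + x}{34 + x}$
$p{\left(P \right)} = -98 + P$ ($p{\left(P \right)} = P - 98 = -98 + P$)
$p{\left(t{\left(14 \right)} \right)} - y{\left(67,H{\left(2 - 5 \right)} \right)} = \left(-98 + 14\right) - \frac{\left(\frac{2}{5} - \frac{24 \left(2 - 5\right)}{5} - \frac{2 \left(2 - 5\right)^{2}}{5}\right) + 67}{34 + 67} = -84 - \frac{\left(\frac{2}{5} - \frac{24 \left(2 - 5\right)}{5} - \frac{2 \left(2 - 5\right)^{2}}{5}\right) + 67}{101} = -84 - \frac{\left(\frac{2}{5} - - \frac{72}{5} - \frac{2 \left(-3\right)^{2}}{5}\right) + 67}{101} = -84 - \frac{\left(\frac{2}{5} + \frac{72}{5} - \frac{18}{5}\right) + 67}{101} = -84 - \frac{\frac{56}{5} + 67}{101} = -84 - \frac{1}{101} \cdot \frac{391}{5} = -84 - \frac{391}{505} = - \frac{42811}{505}$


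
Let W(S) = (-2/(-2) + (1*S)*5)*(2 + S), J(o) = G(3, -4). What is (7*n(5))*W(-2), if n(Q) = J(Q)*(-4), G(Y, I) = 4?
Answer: 0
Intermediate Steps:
J(o) = 4
n(Q) = -16 (n(Q) = 4*(-4) = -16)
W(S) = (1 + 5*S)*(2 + S) (W(S) = (-2*(-½) + S*5)*(2 + S) = (1 + 5*S)*(2 + S))
(7*n(5))*W(-2) = (7*(-16))*(2 + 5*(-2)² + 11*(-2)) = -112*(2 + 5*4 - 22) = -112*(2 + 20 - 22) = -112*0 = 0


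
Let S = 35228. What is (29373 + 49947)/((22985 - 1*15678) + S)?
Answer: 15864/8507 ≈ 1.8648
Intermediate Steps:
(29373 + 49947)/((22985 - 1*15678) + S) = (29373 + 49947)/((22985 - 1*15678) + 35228) = 79320/((22985 - 15678) + 35228) = 79320/(7307 + 35228) = 79320/42535 = 79320*(1/42535) = 15864/8507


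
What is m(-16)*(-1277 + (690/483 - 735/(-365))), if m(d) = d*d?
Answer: -166601728/511 ≈ -3.2603e+5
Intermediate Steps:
m(d) = d²
m(-16)*(-1277 + (690/483 - 735/(-365))) = (-16)²*(-1277 + (690/483 - 735/(-365))) = 256*(-1277 + (690*(1/483) - 735*(-1/365))) = 256*(-1277 + (10/7 + 147/73)) = 256*(-1277 + 1759/511) = 256*(-650788/511) = -166601728/511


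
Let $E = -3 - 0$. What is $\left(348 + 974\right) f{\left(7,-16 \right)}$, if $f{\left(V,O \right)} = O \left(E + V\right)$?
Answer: $-84608$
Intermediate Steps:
$E = -3$ ($E = -3 + 0 = -3$)
$f{\left(V,O \right)} = O \left(-3 + V\right)$
$\left(348 + 974\right) f{\left(7,-16 \right)} = \left(348 + 974\right) \left(- 16 \left(-3 + 7\right)\right) = 1322 \left(\left(-16\right) 4\right) = 1322 \left(-64\right) = -84608$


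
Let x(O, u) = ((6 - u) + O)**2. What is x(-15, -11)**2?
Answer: 16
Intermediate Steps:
x(O, u) = (6 + O - u)**2
x(-15, -11)**2 = ((6 - 15 - 1*(-11))**2)**2 = ((6 - 15 + 11)**2)**2 = (2**2)**2 = 4**2 = 16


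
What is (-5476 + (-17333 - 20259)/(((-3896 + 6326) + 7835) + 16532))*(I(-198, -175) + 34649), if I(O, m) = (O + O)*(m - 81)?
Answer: -157208445300/211 ≈ -7.4506e+8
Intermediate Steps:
I(O, m) = 2*O*(-81 + m) (I(O, m) = (2*O)*(-81 + m) = 2*O*(-81 + m))
(-5476 + (-17333 - 20259)/(((-3896 + 6326) + 7835) + 16532))*(I(-198, -175) + 34649) = (-5476 + (-17333 - 20259)/(((-3896 + 6326) + 7835) + 16532))*(2*(-198)*(-81 - 175) + 34649) = (-5476 - 37592/((2430 + 7835) + 16532))*(2*(-198)*(-256) + 34649) = (-5476 - 37592/(10265 + 16532))*(101376 + 34649) = (-5476 - 37592/26797)*136025 = (-5476 - 37592*1/26797)*136025 = (-5476 - 296/211)*136025 = -1155732/211*136025 = -157208445300/211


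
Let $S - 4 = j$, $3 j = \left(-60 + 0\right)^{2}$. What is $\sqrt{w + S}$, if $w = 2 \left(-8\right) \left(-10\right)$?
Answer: $2 \sqrt{341} \approx 36.932$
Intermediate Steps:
$j = 1200$ ($j = \frac{\left(-60 + 0\right)^{2}}{3} = \frac{\left(-60\right)^{2}}{3} = \frac{1}{3} \cdot 3600 = 1200$)
$S = 1204$ ($S = 4 + 1200 = 1204$)
$w = 160$ ($w = \left(-16\right) \left(-10\right) = 160$)
$\sqrt{w + S} = \sqrt{160 + 1204} = \sqrt{1364} = 2 \sqrt{341}$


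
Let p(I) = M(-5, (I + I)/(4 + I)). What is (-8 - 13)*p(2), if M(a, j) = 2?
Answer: -42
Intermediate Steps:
p(I) = 2
(-8 - 13)*p(2) = (-8 - 13)*2 = -21*2 = -42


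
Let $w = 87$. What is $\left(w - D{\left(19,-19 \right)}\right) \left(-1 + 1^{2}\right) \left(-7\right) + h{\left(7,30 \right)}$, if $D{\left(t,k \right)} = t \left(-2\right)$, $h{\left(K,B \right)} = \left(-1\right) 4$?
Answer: $-4$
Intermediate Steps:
$h{\left(K,B \right)} = -4$
$D{\left(t,k \right)} = - 2 t$
$\left(w - D{\left(19,-19 \right)}\right) \left(-1 + 1^{2}\right) \left(-7\right) + h{\left(7,30 \right)} = \left(87 - \left(-2\right) 19\right) \left(-1 + 1^{2}\right) \left(-7\right) - 4 = \left(87 - -38\right) \left(-1 + 1\right) \left(-7\right) - 4 = \left(87 + 38\right) 0 \left(-7\right) - 4 = 125 \cdot 0 - 4 = 0 - 4 = -4$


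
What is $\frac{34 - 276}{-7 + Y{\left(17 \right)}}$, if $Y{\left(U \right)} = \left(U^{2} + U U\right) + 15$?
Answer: $- \frac{121}{293} \approx -0.41297$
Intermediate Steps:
$Y{\left(U \right)} = 15 + 2 U^{2}$ ($Y{\left(U \right)} = \left(U^{2} + U^{2}\right) + 15 = 2 U^{2} + 15 = 15 + 2 U^{2}$)
$\frac{34 - 276}{-7 + Y{\left(17 \right)}} = \frac{34 - 276}{-7 + \left(15 + 2 \cdot 17^{2}\right)} = - \frac{242}{-7 + \left(15 + 2 \cdot 289\right)} = - \frac{242}{-7 + \left(15 + 578\right)} = - \frac{242}{-7 + 593} = - \frac{242}{586} = \left(-242\right) \frac{1}{586} = - \frac{121}{293}$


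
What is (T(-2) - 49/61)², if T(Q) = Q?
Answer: 29241/3721 ≈ 7.8584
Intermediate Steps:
(T(-2) - 49/61)² = (-2 - 49/61)² = (-171/61)² = 29241/3721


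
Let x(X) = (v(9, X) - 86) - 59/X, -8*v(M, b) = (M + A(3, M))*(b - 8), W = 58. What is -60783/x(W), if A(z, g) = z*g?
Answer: 3525414/18097 ≈ 194.81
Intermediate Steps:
A(z, g) = g*z
v(M, b) = -M*(-8 + b)/2 (v(M, b) = -(M + M*3)*(b - 8)/8 = -(M + 3*M)*(-8 + b)/8 = -4*M*(-8 + b)/8 = -M*(-8 + b)/2)
x(X) = -50 - 59/X - 9*X/2 (x(X) = ((½)*9*(8 - X) - 86) - 59/X = ((36 - 9*X/2) - 86) - 59/X = (-50 - 9*X/2) - 59/X = -50 - 59/X - 9*X/2)
-60783/x(W) = -60783/(-50 - 59/58 - 9/2*58) = -60783/(-50 - 59*1/58 - 261) = -60783/(-50 - 59/58 - 261) = -60783/(-18097/58) = -60783*(-58/18097) = 3525414/18097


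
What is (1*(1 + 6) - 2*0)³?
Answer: 343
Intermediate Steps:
(1*(1 + 6) - 2*0)³ = (1*7 + 0)³ = (7 + 0)³ = 7³ = 343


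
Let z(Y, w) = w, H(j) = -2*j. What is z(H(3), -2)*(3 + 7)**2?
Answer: -200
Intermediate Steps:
z(H(3), -2)*(3 + 7)**2 = -2*(3 + 7)**2 = -2*10**2 = -2*100 = -200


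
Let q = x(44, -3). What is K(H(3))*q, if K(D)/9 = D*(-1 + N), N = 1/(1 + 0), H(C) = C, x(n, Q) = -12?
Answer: 0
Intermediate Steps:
N = 1 (N = 1/1 = 1)
K(D) = 0 (K(D) = 9*(D*(-1 + 1)) = 9*(D*0) = 9*0 = 0)
q = -12
K(H(3))*q = 0*(-12) = 0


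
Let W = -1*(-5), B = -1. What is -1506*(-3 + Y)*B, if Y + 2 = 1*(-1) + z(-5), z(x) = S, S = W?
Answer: -1506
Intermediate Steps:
W = 5
S = 5
z(x) = 5
Y = 2 (Y = -2 + (1*(-1) + 5) = -2 + (-1 + 5) = -2 + 4 = 2)
-1506*(-3 + Y)*B = -1506*(-3 + 2)*(-1) = -(-1506)*(-1) = -1506*1 = -1506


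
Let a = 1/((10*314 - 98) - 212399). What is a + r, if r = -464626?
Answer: -97272705483/209357 ≈ -4.6463e+5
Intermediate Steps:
a = -1/209357 (a = 1/((3140 - 98) - 212399) = 1/(3042 - 212399) = 1/(-209357) = -1/209357 ≈ -4.7765e-6)
a + r = -1/209357 - 464626 = -97272705483/209357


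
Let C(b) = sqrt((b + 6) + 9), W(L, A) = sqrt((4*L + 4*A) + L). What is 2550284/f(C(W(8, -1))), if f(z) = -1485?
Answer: -231844/135 ≈ -1717.4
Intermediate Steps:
W(L, A) = sqrt(4*A + 5*L) (W(L, A) = sqrt((4*A + 4*L) + L) = sqrt(4*A + 5*L))
C(b) = sqrt(15 + b) (C(b) = sqrt((6 + b) + 9) = sqrt(15 + b))
2550284/f(C(W(8, -1))) = 2550284/(-1485) = 2550284*(-1/1485) = -231844/135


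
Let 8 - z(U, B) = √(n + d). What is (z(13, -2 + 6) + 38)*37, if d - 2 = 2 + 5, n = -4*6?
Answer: 1702 - 37*I*√15 ≈ 1702.0 - 143.3*I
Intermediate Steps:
n = -24
d = 9 (d = 2 + (2 + 5) = 2 + 7 = 9)
z(U, B) = 8 - I*√15 (z(U, B) = 8 - √(-24 + 9) = 8 - √(-15) = 8 - I*√15)
(z(13, -2 + 6) + 38)*37 = ((8 - I*√15) + 38)*37 = (46 - I*√15)*37 = 1702 - 37*I*√15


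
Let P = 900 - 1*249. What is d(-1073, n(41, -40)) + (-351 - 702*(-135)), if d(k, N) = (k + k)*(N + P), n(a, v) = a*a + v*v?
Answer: -8343653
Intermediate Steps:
P = 651 (P = 900 - 249 = 651)
n(a, v) = a**2 + v**2
d(k, N) = 2*k*(651 + N) (d(k, N) = (k + k)*(N + 651) = (2*k)*(651 + N) = 2*k*(651 + N))
d(-1073, n(41, -40)) + (-351 - 702*(-135)) = 2*(-1073)*(651 + (41**2 + (-40)**2)) + (-351 - 702*(-135)) = 2*(-1073)*(651 + (1681 + 1600)) + (-351 + 94770) = 2*(-1073)*(651 + 3281) + 94419 = 2*(-1073)*3932 + 94419 = -8438072 + 94419 = -8343653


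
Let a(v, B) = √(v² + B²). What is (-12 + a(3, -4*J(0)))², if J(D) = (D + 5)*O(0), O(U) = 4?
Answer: (12 - √6409)² ≈ 4631.6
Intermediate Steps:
J(D) = 20 + 4*D (J(D) = (D + 5)*4 = (5 + D)*4 = 20 + 4*D)
a(v, B) = √(B² + v²)
(-12 + a(3, -4*J(0)))² = (-12 + √((-4*(20 + 4*0))² + 3²))² = (-12 + √((-4*(20 + 0))² + 9))² = (-12 + √((-4*20)² + 9))² = (-12 + √((-80)² + 9))² = (-12 + √(6400 + 9))² = (-12 + √6409)²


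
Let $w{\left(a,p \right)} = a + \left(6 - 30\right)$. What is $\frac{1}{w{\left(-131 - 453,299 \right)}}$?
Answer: $- \frac{1}{608} \approx -0.0016447$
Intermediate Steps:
$w{\left(a,p \right)} = -24 + a$ ($w{\left(a,p \right)} = a + \left(6 - 30\right) = a - 24 = -24 + a$)
$\frac{1}{w{\left(-131 - 453,299 \right)}} = \frac{1}{-24 - 584} = \frac{1}{-608} = - \frac{1}{608}$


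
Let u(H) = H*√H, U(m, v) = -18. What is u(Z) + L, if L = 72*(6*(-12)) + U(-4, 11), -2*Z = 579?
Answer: -5202 - 579*I*√1158/4 ≈ -5202.0 - 4925.8*I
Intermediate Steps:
Z = -579/2 (Z = -½*579 = -579/2 ≈ -289.50)
u(H) = H^(3/2)
L = -5202 (L = 72*(6*(-12)) - 18 = 72*(-72) - 18 = -5184 - 18 = -5202)
u(Z) + L = (-579/2)^(3/2) - 5202 = -579*I*√1158/4 - 5202 = -5202 - 579*I*√1158/4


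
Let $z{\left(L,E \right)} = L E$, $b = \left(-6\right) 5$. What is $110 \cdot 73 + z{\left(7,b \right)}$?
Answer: $7820$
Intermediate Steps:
$b = -30$
$z{\left(L,E \right)} = E L$
$110 \cdot 73 + z{\left(7,b \right)} = 110 \cdot 73 - 210 = 8030 - 210 = 7820$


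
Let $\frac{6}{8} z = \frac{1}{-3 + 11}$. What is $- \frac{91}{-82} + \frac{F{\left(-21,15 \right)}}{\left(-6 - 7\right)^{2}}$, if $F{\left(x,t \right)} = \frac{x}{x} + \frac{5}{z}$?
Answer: $\frac{17921}{13858} \approx 1.2932$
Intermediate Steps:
$z = \frac{1}{6}$ ($z = \frac{4}{3 \left(-3 + 11\right)} = \frac{4}{3 \cdot 8} = \frac{4}{3} \cdot \frac{1}{8} = \frac{1}{6} \approx 0.16667$)
$F{\left(x,t \right)} = 31$ ($F{\left(x,t \right)} = \frac{x}{x} + 5 \frac{1}{\frac{1}{6}} = 1 + 5 \cdot 6 = 1 + 30 = 31$)
$- \frac{91}{-82} + \frac{F{\left(-21,15 \right)}}{\left(-6 - 7\right)^{2}} = - \frac{91}{-82} + \frac{31}{\left(-6 - 7\right)^{2}} = \left(-91\right) \left(- \frac{1}{82}\right) + \frac{31}{\left(-13\right)^{2}} = \frac{91}{82} + \frac{31}{169} = \frac{17921}{13858}$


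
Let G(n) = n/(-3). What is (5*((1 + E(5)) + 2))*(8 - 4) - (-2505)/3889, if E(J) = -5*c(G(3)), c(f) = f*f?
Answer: -153055/3889 ≈ -39.356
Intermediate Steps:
G(n) = -n/3 (G(n) = n*(-1/3) = -n/3)
c(f) = f**2
E(J) = -5 (E(J) = -5*(-1/3*3)**2 = -5*(-1)**2 = -5*1 = -5)
(5*((1 + E(5)) + 2))*(8 - 4) - (-2505)/3889 = (5*((1 - 5) + 2))*(8 - 4) - (-2505)/3889 = (5*(-4 + 2))*4 - (-2505)/3889 = (5*(-2))*4 - 1*(-2505/3889) = -10*4 + 2505/3889 = -40 + 2505/3889 = -153055/3889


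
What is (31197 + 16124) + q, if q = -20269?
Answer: 27052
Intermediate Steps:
(31197 + 16124) + q = (31197 + 16124) - 20269 = 47321 - 20269 = 27052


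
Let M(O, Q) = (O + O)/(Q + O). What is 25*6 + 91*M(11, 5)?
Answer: 2201/8 ≈ 275.13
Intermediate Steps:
M(O, Q) = 2*O/(O + Q) (M(O, Q) = (2*O)/(O + Q) = 2*O/(O + Q))
25*6 + 91*M(11, 5) = 25*6 + 91*(2*11/(11 + 5)) = 150 + 91*(2*11/16) = 150 + 91*(2*11*(1/16)) = 150 + 91*(11/8) = 150 + 1001/8 = 2201/8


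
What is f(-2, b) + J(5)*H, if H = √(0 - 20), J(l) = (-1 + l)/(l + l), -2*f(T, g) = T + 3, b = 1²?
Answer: -½ + 4*I*√5/5 ≈ -0.5 + 1.7889*I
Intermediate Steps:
b = 1
f(T, g) = -3/2 - T/2 (f(T, g) = -(T + 3)/2 = -(3 + T)/2 = -3/2 - T/2)
J(l) = (-1 + l)/(2*l) (J(l) = (-1 + l)/((2*l)) = (-1 + l)*(1/(2*l)) = (-1 + l)/(2*l))
H = 2*I*√5 (H = √(-20) = 2*I*√5 ≈ 4.4721*I)
f(-2, b) + J(5)*H = (-3/2 - ½*(-2)) + ((½)*(-1 + 5)/5)*(2*I*√5) = (-3/2 + 1) + ((½)*(⅕)*4)*(2*I*√5) = -½ + 2*(2*I*√5)/5 = -½ + 4*I*√5/5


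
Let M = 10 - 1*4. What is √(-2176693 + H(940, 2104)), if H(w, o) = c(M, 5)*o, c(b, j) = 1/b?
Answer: I*√19587081/3 ≈ 1475.2*I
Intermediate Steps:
M = 6 (M = 10 - 4 = 6)
H(w, o) = o/6
√(-2176693 + H(940, 2104)) = √(-2176693 + (⅙)*2104) = √(-2176693 + 1052/3) = √(-6529027/3) = I*√19587081/3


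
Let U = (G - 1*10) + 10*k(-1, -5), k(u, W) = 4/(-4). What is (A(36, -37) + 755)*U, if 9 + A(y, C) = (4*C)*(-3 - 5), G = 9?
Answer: -21230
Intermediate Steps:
k(u, W) = -1 (k(u, W) = 4*(-1/4) = -1)
A(y, C) = -9 - 32*C (A(y, C) = -9 + (4*C)*(-3 - 5) = -9 + (4*C)*(-8) = -9 - 32*C)
U = -11 (U = (9 - 1*10) + 10*(-1) = (9 - 10) - 10 = -1 - 10 = -11)
(A(36, -37) + 755)*U = ((-9 - 32*(-37)) + 755)*(-11) = ((-9 + 1184) + 755)*(-11) = (1175 + 755)*(-11) = 1930*(-11) = -21230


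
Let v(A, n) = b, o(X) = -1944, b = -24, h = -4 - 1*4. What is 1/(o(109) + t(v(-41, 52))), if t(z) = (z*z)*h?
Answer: -1/6552 ≈ -0.00015263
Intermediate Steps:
h = -8 (h = -4 - 4 = -8)
v(A, n) = -24
t(z) = -8*z² (t(z) = (z*z)*(-8) = z²*(-8) = -8*z²)
1/(o(109) + t(v(-41, 52))) = 1/(-1944 - 8*(-24)²) = 1/(-1944 - 8*576) = 1/(-1944 - 4608) = 1/(-6552) = -1/6552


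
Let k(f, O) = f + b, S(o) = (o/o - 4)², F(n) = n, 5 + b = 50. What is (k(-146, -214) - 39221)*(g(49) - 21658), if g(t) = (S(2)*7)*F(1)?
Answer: 849158590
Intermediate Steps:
b = 45 (b = -5 + 50 = 45)
S(o) = 9 (S(o) = (1 - 4)² = (-3)² = 9)
k(f, O) = 45 + f (k(f, O) = f + 45 = 45 + f)
g(t) = 63 (g(t) = (9*7)*1 = 63*1 = 63)
(k(-146, -214) - 39221)*(g(49) - 21658) = ((45 - 146) - 39221)*(63 - 21658) = (-101 - 39221)*(-21595) = -39322*(-21595) = 849158590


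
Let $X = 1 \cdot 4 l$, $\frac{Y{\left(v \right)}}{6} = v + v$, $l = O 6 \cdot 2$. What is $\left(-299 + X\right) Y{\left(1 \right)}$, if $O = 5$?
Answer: $-708$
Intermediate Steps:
$l = 60$ ($l = 5 \cdot 6 \cdot 2 = 30 \cdot 2 = 60$)
$Y{\left(v \right)} = 12 v$ ($Y{\left(v \right)} = 6 \left(v + v\right) = 6 \cdot 2 v = 12 v$)
$X = 240$ ($X = 1 \cdot 4 \cdot 60 = 4 \cdot 60 = 240$)
$\left(-299 + X\right) Y{\left(1 \right)} = \left(-299 + 240\right) 12 \cdot 1 = \left(-59\right) 12 = -708$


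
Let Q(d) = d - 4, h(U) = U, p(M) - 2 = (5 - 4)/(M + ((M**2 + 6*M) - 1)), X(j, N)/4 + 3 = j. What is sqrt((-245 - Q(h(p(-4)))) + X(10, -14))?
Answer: I*sqrt(36322)/13 ≈ 14.66*I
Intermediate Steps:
X(j, N) = -12 + 4*j
p(M) = 2 + 1/(-1 + M**2 + 7*M) (p(M) = 2 + (5 - 4)/(M + ((M**2 + 6*M) - 1)) = 2 + 1/(M + (-1 + M**2 + 6*M)) = 2 + 1/(-1 + M**2 + 7*M))
Q(d) = -4 + d
sqrt((-245 - Q(h(p(-4)))) + X(10, -14)) = sqrt((-245 - (-4 + (-1 + 2*(-4)**2 + 14*(-4))/(-1 + (-4)**2 + 7*(-4)))) + (-12 + 4*10)) = sqrt((-245 - (-4 + (-1 + 2*16 - 56)/(-1 + 16 - 28))) + (-12 + 40)) = sqrt((-245 - (-4 + (-1 + 32 - 56)/(-13))) + 28) = sqrt((-245 - (-4 - 1/13*(-25))) + 28) = sqrt((-245 - (-4 + 25/13)) + 28) = sqrt((-245 - 1*(-27/13)) + 28) = sqrt((-245 + 27/13) + 28) = sqrt(-3158/13 + 28) = sqrt(-2794/13) = I*sqrt(36322)/13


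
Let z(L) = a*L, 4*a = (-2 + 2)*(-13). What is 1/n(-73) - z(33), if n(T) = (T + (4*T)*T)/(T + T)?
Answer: -2/291 ≈ -0.0068729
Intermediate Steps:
a = 0 (a = ((-2 + 2)*(-13))/4 = (0*(-13))/4 = (¼)*0 = 0)
z(L) = 0 (z(L) = 0*L = 0)
n(T) = (T + 4*T²)/(2*T) (n(T) = (T + 4*T²)/((2*T)) = (T + 4*T²)*(1/(2*T)) = (T + 4*T²)/(2*T))
1/n(-73) - z(33) = 1/(½ + 2*(-73)) - 1*0 = 1/(½ - 146) + 0 = 1/(-291/2) + 0 = -2/291 + 0 = -2/291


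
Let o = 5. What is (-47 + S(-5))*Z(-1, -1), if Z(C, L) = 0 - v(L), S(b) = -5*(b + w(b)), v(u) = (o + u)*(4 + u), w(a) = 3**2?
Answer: 804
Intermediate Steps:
w(a) = 9
v(u) = (4 + u)*(5 + u) (v(u) = (5 + u)*(4 + u) = (4 + u)*(5 + u))
S(b) = -45 - 5*b (S(b) = -5*(b + 9) = -5*(9 + b) = -45 - 5*b)
Z(C, L) = -20 - L**2 - 9*L (Z(C, L) = 0 - (20 + L**2 + 9*L) = 0 + (-20 - L**2 - 9*L) = -20 - L**2 - 9*L)
(-47 + S(-5))*Z(-1, -1) = (-47 + (-45 - 5*(-5)))*(-20 - 1*(-1)**2 - 9*(-1)) = (-47 + (-45 + 25))*(-20 - 1*1 + 9) = (-47 - 20)*(-20 - 1 + 9) = -67*(-12) = 804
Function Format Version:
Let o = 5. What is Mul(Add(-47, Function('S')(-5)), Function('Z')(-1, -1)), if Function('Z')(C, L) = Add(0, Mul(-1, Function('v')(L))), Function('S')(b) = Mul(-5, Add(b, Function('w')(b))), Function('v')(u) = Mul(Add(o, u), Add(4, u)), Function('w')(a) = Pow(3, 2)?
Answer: 804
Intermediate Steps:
Function('w')(a) = 9
Function('v')(u) = Mul(Add(4, u), Add(5, u)) (Function('v')(u) = Mul(Add(5, u), Add(4, u)) = Mul(Add(4, u), Add(5, u)))
Function('S')(b) = Add(-45, Mul(-5, b)) (Function('S')(b) = Mul(-5, Add(b, 9)) = Mul(-5, Add(9, b)) = Add(-45, Mul(-5, b)))
Function('Z')(C, L) = Add(-20, Mul(-1, Pow(L, 2)), Mul(-9, L)) (Function('Z')(C, L) = Add(0, Mul(-1, Add(20, Pow(L, 2), Mul(9, L)))) = Add(0, Add(-20, Mul(-1, Pow(L, 2)), Mul(-9, L))) = Add(-20, Mul(-1, Pow(L, 2)), Mul(-9, L)))
Mul(Add(-47, Function('S')(-5)), Function('Z')(-1, -1)) = Mul(Add(-47, Add(-45, Mul(-5, -5))), Add(-20, Mul(-1, Pow(-1, 2)), Mul(-9, -1))) = Mul(Add(-47, Add(-45, 25)), Add(-20, Mul(-1, 1), 9)) = Mul(Add(-47, -20), Add(-20, -1, 9)) = Mul(-67, -12) = 804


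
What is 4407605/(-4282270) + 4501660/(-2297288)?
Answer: -367535770543/122970093547 ≈ -2.9888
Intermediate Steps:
4407605/(-4282270) + 4501660/(-2297288) = 4407605*(-1/4282270) + 4501660*(-1/2297288) = -881521/856454 - 1125415/574322 = -367535770543/122970093547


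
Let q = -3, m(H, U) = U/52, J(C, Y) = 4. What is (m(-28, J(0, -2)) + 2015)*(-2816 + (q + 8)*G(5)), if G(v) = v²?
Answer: -5422572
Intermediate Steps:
m(H, U) = U/52 (m(H, U) = U*(1/52) = U/52)
(m(-28, J(0, -2)) + 2015)*(-2816 + (q + 8)*G(5)) = ((1/52)*4 + 2015)*(-2816 + (-3 + 8)*5²) = (1/13 + 2015)*(-2816 + 5*25) = 26196*(-2816 + 125)/13 = (26196/13)*(-2691) = -5422572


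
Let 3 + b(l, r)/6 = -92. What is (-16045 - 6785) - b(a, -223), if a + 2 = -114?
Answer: -22260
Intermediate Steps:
a = -116 (a = -2 - 114 = -116)
b(l, r) = -570 (b(l, r) = -18 + 6*(-92) = -18 - 552 = -570)
(-16045 - 6785) - b(a, -223) = (-16045 - 6785) - 1*(-570) = -22830 + 570 = -22260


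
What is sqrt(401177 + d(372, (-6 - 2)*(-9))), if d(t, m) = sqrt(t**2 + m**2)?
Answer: sqrt(401177 + 12*sqrt(997)) ≈ 633.68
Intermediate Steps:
d(t, m) = sqrt(m**2 + t**2)
sqrt(401177 + d(372, (-6 - 2)*(-9))) = sqrt(401177 + sqrt(((-6 - 2)*(-9))**2 + 372**2)) = sqrt(401177 + sqrt((-8*(-9))**2 + 138384)) = sqrt(401177 + sqrt(72**2 + 138384)) = sqrt(401177 + sqrt(5184 + 138384)) = sqrt(401177 + sqrt(143568)) = sqrt(401177 + 12*sqrt(997))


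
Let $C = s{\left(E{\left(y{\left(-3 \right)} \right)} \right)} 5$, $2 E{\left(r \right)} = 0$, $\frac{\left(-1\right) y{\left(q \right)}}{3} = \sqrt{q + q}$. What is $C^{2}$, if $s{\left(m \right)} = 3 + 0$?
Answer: $225$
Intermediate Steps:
$y{\left(q \right)} = - 3 \sqrt{2} \sqrt{q}$ ($y{\left(q \right)} = - 3 \sqrt{q + q} = - 3 \sqrt{2 q} = - 3 \sqrt{2} \sqrt{q}$)
$E{\left(r \right)} = 0$ ($E{\left(r \right)} = \frac{1}{2} \cdot 0 = 0$)
$s{\left(m \right)} = 3$
$C = 15$ ($C = 3 \cdot 5 = 15$)
$C^{2} = 15^{2} = 225$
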